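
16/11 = 1.45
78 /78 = 1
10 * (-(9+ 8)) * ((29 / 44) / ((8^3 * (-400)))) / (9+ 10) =493 / 17121280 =0.00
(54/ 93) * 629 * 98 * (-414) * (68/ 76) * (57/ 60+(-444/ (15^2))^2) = -23642131318218/ 368125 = -64223107.15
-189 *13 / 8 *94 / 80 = -115479 / 320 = -360.87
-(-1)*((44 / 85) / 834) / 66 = 0.00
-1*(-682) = 682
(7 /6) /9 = 7 /54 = 0.13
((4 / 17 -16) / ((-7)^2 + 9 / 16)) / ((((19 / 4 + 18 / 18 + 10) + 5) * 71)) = -17152 / 79443533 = -0.00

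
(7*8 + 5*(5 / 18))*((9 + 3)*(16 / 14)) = 16528 / 21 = 787.05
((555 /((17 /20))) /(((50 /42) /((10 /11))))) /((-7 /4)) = -284.92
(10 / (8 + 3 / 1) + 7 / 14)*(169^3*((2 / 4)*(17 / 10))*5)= 2543728343 / 88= 28906003.90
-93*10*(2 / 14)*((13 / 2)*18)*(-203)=3155490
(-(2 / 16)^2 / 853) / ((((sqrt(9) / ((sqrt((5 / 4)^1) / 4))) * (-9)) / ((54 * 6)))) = 3 * sqrt(5) / 109184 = 0.00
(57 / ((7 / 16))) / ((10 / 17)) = 7752 / 35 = 221.49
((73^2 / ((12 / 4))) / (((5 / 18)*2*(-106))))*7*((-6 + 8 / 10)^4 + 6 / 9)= -25593177967 / 165625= -154524.85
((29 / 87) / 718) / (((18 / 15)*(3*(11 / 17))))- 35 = -14927135 / 426492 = -35.00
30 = 30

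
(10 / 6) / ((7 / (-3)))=-5 / 7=-0.71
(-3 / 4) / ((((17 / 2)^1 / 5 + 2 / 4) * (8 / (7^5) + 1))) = -16807 / 49324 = -0.34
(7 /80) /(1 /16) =7 /5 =1.40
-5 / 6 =-0.83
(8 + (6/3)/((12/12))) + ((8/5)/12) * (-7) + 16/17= 2552/255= 10.01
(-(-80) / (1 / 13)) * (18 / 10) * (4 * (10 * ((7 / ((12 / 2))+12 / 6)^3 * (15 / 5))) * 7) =49933520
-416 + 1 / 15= -6239 / 15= -415.93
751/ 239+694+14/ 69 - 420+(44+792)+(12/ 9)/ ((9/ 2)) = 165285551/ 148419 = 1113.64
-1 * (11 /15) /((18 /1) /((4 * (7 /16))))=-77 /1080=-0.07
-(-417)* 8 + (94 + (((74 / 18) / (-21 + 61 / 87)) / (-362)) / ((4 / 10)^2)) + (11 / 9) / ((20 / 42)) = 131664878693 / 38357520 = 3432.57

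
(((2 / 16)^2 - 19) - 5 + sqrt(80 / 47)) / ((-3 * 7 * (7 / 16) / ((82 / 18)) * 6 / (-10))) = -18.74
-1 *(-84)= 84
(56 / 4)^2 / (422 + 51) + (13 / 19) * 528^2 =1714246540 / 8987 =190747.36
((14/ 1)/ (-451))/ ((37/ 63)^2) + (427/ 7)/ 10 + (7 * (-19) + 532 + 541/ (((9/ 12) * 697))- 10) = 124708084019/ 314883690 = 396.04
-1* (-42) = 42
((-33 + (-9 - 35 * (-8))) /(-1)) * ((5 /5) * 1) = -238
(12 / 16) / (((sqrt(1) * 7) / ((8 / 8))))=3 / 28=0.11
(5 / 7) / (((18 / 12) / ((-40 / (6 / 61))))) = -12200 / 63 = -193.65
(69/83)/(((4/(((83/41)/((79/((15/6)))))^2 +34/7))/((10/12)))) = 164219773565/195050921632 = 0.84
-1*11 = -11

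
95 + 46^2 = 2211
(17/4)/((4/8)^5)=136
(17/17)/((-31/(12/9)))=-4/93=-0.04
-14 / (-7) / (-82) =-1 / 41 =-0.02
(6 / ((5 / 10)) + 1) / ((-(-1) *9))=13 / 9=1.44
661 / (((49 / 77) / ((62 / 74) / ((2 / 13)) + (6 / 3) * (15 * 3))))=7336439 / 74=99141.07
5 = 5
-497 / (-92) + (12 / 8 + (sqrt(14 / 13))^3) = 14 * sqrt(182) / 169 + 635 / 92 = 8.02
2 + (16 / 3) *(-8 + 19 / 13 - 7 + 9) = -866 / 39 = -22.21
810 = 810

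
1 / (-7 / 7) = -1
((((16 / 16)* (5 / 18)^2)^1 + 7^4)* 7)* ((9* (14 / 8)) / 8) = 38119501 / 1152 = 33089.84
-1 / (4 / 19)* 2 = -19 / 2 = -9.50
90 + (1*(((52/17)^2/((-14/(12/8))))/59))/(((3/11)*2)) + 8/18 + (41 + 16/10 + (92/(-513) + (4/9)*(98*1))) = 54001773613/306150705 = 176.39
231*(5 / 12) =385 / 4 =96.25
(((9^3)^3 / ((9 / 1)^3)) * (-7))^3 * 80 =-4118596792549655880240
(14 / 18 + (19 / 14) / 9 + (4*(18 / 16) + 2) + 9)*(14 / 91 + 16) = 3450 / 13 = 265.38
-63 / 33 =-21 / 11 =-1.91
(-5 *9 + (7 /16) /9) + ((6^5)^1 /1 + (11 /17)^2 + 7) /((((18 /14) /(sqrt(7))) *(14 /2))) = -6473 /144 + 2249408 *sqrt(7) /2601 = 2243.16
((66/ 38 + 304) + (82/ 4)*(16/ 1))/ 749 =12041/ 14231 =0.85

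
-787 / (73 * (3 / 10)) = -7870 / 219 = -35.94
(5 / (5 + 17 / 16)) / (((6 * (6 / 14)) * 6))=140 / 2619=0.05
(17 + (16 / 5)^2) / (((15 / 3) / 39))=26559 / 125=212.47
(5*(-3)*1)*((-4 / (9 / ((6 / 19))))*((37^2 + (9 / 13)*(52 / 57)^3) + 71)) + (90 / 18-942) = 819335509 / 390963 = 2095.69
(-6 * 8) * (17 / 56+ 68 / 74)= -58.68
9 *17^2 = 2601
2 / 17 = 0.12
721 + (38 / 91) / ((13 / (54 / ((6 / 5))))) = 854653 / 1183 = 722.45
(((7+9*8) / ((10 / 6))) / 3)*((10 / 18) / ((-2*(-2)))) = 79 / 36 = 2.19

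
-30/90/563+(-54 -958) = -1709269/1689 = -1012.00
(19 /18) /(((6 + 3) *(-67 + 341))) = 19 /44388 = 0.00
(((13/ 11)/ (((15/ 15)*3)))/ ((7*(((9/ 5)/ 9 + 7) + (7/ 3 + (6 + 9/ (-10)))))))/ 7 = 130/ 236621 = 0.00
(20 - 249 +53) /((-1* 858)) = 8 /39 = 0.21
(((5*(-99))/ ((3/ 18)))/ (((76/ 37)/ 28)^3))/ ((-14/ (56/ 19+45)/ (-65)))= -218252606747175/ 130321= -1674730908.66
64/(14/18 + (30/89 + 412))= 51264/330905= 0.15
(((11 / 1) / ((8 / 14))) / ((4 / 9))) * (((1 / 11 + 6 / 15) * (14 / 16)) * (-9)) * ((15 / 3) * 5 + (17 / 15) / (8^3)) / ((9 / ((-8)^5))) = 762115473 / 50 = 15242309.46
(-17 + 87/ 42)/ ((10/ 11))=-2299/ 140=-16.42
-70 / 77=-10 / 11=-0.91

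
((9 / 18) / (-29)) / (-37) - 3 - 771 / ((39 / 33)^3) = -2216369435 / 4714762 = -470.09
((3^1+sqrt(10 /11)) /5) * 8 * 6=48 * sqrt(110) /55+144 /5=37.95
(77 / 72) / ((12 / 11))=847 / 864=0.98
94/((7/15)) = 1410/7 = 201.43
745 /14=53.21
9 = 9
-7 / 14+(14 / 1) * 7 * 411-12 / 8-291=39985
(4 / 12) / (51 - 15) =1 / 108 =0.01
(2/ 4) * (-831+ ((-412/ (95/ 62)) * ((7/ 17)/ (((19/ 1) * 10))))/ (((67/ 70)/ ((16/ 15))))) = -25646757671/ 61676850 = -415.82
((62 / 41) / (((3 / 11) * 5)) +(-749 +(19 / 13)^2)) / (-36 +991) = -77510042 / 99257925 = -0.78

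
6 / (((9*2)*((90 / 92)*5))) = 0.07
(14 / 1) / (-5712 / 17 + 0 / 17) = -1 / 24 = -0.04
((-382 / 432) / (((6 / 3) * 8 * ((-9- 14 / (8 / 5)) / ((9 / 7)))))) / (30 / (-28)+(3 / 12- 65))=-191 / 3140472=-0.00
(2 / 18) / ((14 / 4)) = 0.03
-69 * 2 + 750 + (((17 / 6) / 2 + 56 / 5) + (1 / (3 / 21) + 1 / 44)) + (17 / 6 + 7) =35281 / 55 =641.47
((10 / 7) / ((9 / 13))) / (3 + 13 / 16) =0.54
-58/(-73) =58/73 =0.79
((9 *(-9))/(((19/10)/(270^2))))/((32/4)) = -7381125/19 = -388480.26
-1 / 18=-0.06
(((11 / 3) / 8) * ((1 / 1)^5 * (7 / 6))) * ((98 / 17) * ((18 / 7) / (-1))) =-539 / 68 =-7.93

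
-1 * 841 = -841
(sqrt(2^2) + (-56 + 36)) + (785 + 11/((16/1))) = 12283/16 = 767.69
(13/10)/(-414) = -13/4140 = -0.00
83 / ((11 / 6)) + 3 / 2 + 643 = 15175 / 22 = 689.77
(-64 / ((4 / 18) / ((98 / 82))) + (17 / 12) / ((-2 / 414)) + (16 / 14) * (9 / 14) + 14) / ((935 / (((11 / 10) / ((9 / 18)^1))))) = -5004101 / 3415300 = -1.47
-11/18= -0.61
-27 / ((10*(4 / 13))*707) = -351 / 28280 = -0.01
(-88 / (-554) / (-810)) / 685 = -22 / 76846725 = -0.00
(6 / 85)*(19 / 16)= 0.08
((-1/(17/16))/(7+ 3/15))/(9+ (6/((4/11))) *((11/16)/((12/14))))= -0.01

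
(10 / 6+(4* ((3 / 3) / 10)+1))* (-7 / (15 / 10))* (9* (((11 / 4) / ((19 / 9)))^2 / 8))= -1577961 / 57760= -27.32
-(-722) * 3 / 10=1083 / 5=216.60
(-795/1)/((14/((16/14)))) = -3180/49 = -64.90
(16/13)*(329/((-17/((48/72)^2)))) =-21056/1989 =-10.59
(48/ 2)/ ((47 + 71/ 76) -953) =-1824/ 68785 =-0.03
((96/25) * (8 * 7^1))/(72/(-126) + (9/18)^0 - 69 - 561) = -12544/36725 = -0.34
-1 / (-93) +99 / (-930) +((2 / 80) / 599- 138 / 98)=-164195719 / 109185720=-1.50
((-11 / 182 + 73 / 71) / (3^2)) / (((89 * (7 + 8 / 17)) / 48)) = 1700680 / 219086049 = 0.01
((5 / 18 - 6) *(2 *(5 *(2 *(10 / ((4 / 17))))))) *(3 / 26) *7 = -306425 / 78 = -3928.53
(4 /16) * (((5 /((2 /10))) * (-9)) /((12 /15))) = -1125 /16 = -70.31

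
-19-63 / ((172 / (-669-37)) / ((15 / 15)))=20605 / 86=239.59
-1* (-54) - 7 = 47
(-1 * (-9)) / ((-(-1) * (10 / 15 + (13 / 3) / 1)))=9 / 5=1.80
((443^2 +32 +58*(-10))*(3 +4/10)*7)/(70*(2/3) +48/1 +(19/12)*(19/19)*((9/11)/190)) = 6148142616/124969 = 49197.34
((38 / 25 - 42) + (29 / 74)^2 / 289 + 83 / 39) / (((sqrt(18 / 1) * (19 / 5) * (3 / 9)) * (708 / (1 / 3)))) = -59175995677 * sqrt(2) / 24907721585760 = -0.00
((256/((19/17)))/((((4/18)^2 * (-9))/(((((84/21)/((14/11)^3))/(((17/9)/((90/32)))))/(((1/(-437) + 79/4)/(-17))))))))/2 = 7587738180/11840017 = 640.86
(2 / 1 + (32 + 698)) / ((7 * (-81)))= -1.29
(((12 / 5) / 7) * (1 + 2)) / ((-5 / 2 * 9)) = -8 / 175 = -0.05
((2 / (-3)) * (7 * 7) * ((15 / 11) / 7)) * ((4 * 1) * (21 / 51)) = -1960 / 187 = -10.48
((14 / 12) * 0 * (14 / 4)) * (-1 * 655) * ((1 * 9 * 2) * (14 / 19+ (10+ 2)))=0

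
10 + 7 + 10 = 27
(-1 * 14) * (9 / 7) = -18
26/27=0.96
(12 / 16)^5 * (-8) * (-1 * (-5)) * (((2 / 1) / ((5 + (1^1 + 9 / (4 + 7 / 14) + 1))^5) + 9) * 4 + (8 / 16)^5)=-342.02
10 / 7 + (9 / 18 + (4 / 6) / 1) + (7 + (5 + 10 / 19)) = 12067 / 798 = 15.12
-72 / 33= -24 / 11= -2.18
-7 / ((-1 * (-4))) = -1.75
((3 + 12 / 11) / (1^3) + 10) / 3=155 / 33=4.70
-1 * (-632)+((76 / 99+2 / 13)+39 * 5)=1065535 / 1287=827.92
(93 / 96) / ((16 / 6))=93 / 256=0.36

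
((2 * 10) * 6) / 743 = 120 / 743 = 0.16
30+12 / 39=30.31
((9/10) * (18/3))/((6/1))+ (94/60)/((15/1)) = 226/225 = 1.00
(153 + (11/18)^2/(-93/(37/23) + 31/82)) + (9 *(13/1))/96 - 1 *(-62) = 8877647207/41059872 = 216.21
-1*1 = -1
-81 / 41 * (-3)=243 / 41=5.93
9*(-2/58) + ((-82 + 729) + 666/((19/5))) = 452896/551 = 821.95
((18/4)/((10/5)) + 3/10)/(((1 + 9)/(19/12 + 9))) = 2159/800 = 2.70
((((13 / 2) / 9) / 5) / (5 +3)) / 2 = 13 / 1440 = 0.01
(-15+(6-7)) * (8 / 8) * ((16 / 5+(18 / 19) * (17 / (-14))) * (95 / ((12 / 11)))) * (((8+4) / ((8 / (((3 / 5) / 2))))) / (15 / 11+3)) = -164923 / 560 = -294.51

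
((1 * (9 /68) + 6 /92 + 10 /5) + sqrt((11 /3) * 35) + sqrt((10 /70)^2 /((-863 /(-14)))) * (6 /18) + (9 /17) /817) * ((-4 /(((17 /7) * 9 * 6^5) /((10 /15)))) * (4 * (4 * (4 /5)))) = -112 * sqrt(1155) /1673055 - 78647996 /178150800195 - 16 * sqrt(12082) /1443846465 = -0.00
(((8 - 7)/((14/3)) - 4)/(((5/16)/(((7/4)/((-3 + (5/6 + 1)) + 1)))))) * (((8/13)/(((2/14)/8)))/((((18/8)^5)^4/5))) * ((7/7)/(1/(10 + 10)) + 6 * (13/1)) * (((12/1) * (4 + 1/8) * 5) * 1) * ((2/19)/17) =562862696178531696640/1890742120836297927237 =0.30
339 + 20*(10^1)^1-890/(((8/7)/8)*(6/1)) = -1498/3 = -499.33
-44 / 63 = -0.70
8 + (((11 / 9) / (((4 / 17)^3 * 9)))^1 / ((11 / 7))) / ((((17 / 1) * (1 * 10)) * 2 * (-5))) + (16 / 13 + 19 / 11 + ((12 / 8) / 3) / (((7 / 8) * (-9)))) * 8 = 16165603777 / 518918400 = 31.15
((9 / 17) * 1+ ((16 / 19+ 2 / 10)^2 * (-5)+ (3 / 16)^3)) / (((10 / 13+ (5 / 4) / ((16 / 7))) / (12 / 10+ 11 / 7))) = -258545022879 / 25088056000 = -10.31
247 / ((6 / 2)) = 247 / 3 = 82.33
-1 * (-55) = 55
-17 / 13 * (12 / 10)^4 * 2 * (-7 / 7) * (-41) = -1806624 / 8125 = -222.35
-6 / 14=-3 / 7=-0.43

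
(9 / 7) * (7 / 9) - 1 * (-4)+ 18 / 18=6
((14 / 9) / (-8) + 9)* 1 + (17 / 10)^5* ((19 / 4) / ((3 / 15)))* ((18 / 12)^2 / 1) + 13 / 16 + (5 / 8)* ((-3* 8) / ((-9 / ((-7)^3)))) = 566459923 / 2880000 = 196.69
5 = 5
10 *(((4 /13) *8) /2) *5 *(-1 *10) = -8000 /13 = -615.38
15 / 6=5 / 2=2.50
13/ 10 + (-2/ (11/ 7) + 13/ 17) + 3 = 7091/ 1870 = 3.79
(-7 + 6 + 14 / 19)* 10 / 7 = -50 / 133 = -0.38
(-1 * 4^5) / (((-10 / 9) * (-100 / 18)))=-20736 / 125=-165.89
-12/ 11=-1.09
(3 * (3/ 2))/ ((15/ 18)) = 27/ 5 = 5.40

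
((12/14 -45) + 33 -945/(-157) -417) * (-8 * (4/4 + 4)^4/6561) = 321.69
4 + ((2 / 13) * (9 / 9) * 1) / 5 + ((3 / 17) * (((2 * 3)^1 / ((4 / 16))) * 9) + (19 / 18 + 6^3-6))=5036227 / 19890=253.20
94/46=47/23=2.04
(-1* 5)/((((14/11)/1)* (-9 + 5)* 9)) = 55/504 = 0.11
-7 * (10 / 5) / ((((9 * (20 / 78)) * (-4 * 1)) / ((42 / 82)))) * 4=637 / 205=3.11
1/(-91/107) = -107/91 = -1.18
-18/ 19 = -0.95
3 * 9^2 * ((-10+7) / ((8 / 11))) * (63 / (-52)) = 505197 / 416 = 1214.42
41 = 41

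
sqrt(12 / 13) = 2 * sqrt(39) / 13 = 0.96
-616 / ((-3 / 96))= 19712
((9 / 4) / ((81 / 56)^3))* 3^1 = 43904 / 19683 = 2.23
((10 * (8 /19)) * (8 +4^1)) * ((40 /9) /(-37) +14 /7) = 200320 /2109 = 94.98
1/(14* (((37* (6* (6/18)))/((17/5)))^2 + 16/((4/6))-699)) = -289/814450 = -0.00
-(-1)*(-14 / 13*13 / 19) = -14 / 19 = -0.74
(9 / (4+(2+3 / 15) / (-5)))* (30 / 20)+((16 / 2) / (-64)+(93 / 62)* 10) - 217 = -141213 / 712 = -198.33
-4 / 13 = -0.31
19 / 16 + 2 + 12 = 243 / 16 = 15.19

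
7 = 7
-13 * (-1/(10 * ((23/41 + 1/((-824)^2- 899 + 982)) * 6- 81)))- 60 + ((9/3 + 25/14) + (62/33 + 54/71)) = -6252069969316/118879450305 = -52.59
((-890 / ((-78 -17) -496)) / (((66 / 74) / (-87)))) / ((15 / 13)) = -2482922 / 19503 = -127.31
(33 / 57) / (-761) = -0.00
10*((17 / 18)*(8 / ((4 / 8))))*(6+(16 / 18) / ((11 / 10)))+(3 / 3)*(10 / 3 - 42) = 882188 / 891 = 990.11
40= 40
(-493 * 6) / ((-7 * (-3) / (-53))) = 52258 / 7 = 7465.43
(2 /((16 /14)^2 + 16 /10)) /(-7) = -35 /356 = -0.10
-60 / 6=-10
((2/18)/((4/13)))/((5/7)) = 91/180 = 0.51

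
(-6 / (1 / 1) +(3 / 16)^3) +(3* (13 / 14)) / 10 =-819279 / 143360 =-5.71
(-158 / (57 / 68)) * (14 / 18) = -75208 / 513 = -146.60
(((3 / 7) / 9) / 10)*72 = 0.34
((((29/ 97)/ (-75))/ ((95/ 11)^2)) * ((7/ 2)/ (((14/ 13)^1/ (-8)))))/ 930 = 45617/ 30530446875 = 0.00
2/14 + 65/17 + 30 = 4042/119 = 33.97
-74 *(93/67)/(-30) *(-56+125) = 79143/335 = 236.25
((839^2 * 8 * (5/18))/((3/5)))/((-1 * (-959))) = 70392100/25893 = 2718.58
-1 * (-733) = 733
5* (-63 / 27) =-35 / 3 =-11.67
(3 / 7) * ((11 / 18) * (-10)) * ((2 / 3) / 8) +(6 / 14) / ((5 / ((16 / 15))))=-799 / 6300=-0.13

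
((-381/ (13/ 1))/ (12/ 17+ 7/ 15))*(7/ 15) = -45339/ 3887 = -11.66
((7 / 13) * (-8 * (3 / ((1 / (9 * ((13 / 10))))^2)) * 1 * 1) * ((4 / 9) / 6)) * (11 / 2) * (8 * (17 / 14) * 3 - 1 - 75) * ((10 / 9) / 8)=23452 / 5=4690.40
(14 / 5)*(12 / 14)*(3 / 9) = 0.80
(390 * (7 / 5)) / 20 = 273 / 10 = 27.30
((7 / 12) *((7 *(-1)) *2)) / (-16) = 49 / 96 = 0.51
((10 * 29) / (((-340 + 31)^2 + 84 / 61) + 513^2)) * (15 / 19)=44225 / 69279491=0.00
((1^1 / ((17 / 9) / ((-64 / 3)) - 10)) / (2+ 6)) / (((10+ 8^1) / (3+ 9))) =-16 / 1937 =-0.01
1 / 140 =0.01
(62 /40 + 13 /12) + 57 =1789 /30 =59.63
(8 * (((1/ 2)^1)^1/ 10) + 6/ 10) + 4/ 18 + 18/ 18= 20/ 9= 2.22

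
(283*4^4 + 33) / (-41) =-72481 / 41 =-1767.83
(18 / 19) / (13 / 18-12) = -324 / 3857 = -0.08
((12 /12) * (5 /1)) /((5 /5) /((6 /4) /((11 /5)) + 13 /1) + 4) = 1505 /1226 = 1.23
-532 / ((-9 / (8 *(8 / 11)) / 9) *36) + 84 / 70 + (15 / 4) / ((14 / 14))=180041 / 1980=90.93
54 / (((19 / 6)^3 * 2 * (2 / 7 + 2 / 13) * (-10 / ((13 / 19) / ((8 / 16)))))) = -862407 / 3258025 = -0.26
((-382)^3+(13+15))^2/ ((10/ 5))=1553637679921800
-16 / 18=-8 / 9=-0.89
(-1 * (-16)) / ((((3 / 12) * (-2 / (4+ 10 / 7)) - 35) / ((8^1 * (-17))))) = 165376 / 2667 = 62.01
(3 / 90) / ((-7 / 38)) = -0.18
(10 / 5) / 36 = 1 / 18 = 0.06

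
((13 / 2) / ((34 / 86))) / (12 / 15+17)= 2795 / 3026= 0.92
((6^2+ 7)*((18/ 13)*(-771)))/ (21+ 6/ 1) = -22102/ 13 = -1700.15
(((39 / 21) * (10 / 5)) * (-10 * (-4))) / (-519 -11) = -104 / 371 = -0.28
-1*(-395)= 395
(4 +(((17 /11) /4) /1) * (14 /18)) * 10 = 43.01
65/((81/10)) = 650/81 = 8.02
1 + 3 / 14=1.21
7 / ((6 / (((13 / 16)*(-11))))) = -1001 / 96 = -10.43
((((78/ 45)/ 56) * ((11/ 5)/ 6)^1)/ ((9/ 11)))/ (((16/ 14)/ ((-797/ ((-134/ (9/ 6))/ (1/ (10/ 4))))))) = 1253681/ 28944000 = 0.04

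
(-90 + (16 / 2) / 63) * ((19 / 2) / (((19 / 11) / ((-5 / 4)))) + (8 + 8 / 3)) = -36803 / 108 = -340.77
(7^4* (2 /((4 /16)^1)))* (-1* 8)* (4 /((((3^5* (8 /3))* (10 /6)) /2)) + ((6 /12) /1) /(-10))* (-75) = -4417840 /9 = -490871.11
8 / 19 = 0.42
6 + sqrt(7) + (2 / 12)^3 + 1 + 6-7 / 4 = sqrt(7) + 2431 / 216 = 13.90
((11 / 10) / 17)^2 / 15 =0.00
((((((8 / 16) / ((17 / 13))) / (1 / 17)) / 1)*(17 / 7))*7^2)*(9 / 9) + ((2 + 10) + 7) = 1585 / 2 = 792.50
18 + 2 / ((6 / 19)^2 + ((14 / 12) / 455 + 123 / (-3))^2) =1661409867258 / 92294447281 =18.00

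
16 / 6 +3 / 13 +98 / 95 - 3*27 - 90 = -618998 / 3705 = -167.07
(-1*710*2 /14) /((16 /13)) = -4615 /56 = -82.41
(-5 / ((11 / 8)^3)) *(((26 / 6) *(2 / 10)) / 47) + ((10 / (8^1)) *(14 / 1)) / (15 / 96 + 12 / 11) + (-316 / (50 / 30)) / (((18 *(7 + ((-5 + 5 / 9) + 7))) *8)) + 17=4372872630427 / 141706618680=30.86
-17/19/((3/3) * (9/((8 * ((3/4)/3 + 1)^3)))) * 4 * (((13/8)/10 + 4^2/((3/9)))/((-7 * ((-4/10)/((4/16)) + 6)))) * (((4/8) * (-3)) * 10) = -40938125/280896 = -145.74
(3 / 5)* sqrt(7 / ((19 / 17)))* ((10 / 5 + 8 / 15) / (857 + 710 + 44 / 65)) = 26* sqrt(2261) / 509495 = 0.00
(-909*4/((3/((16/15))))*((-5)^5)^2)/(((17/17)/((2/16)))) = -1578125000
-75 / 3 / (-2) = 25 / 2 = 12.50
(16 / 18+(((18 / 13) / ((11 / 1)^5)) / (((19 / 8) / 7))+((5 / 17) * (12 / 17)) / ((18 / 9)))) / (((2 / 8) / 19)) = 410854165048 / 5445617463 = 75.45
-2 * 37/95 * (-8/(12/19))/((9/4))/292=148/9855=0.02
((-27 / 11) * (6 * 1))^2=26244 / 121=216.89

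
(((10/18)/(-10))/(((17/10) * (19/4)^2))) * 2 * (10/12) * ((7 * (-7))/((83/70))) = 1372000/13753017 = 0.10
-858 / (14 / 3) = -1287 / 7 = -183.86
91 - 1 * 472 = -381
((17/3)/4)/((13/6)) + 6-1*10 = -87/26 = -3.35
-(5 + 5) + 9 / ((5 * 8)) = -391 / 40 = -9.78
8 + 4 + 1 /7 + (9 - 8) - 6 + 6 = 92 /7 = 13.14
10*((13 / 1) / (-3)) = -130 / 3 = -43.33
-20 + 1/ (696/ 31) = -13889/ 696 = -19.96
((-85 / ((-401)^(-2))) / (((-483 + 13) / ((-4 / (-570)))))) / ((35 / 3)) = 2733617 / 156275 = 17.49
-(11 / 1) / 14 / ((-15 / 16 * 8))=11 / 105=0.10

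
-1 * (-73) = 73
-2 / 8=-1 / 4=-0.25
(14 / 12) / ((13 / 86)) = 301 / 39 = 7.72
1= 1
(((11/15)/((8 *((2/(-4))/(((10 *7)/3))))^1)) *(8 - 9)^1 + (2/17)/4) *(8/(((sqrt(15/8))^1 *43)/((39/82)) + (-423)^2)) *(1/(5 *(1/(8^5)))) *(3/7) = 10447749989793792/19315954882643755 - 3959323623424 *sqrt(30)/57947864647931265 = 0.54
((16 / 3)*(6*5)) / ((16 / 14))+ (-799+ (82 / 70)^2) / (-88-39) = 22757594 / 155575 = 146.28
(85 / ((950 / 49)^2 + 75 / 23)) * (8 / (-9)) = -7510328 / 37687635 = -0.20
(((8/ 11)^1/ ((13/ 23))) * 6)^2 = 1218816/ 20449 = 59.60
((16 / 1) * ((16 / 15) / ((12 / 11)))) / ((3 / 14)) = 9856 / 135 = 73.01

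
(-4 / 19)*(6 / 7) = -24 / 133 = -0.18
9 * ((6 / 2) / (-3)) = -9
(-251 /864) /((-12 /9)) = 251 /1152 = 0.22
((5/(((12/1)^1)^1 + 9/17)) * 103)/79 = 8755/16827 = 0.52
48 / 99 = 16 / 33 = 0.48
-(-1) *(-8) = -8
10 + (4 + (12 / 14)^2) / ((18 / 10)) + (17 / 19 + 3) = 138464 / 8379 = 16.53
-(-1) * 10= 10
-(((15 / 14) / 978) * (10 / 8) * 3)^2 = -5625 / 333281536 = -0.00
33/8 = 4.12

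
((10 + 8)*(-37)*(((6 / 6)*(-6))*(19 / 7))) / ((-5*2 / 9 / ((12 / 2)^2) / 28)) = -49198752 / 5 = -9839750.40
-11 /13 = -0.85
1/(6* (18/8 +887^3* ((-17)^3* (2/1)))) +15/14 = 1.07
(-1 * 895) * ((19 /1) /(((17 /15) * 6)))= -85025 /34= -2500.74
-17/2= -8.50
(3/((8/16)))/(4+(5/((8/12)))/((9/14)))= 18/47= 0.38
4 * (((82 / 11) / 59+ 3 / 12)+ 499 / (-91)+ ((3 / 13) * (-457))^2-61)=33953816643 / 767767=44224.12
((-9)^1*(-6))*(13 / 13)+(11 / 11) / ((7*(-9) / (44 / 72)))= 61225 / 1134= 53.99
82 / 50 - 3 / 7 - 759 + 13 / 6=-793403 / 1050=-755.62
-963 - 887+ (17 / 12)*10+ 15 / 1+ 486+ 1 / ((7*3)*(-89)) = -1663203 / 1246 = -1334.83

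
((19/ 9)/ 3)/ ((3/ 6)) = 1.41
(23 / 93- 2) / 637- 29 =-1718152 / 59241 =-29.00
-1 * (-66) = 66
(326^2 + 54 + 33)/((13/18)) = 1914534/13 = 147271.85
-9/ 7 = -1.29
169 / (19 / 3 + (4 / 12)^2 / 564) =65988 / 2473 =26.68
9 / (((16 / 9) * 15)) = 0.34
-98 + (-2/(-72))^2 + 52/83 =-10474189/107568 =-97.37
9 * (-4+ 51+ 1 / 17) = 7200 / 17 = 423.53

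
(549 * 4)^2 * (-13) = -62691408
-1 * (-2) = 2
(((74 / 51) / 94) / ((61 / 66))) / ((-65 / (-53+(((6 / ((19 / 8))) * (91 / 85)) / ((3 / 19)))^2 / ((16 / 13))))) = -1090371722 / 22889052875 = -0.05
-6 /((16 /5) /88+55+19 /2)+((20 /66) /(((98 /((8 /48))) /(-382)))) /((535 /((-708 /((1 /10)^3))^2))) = -75518707702064180 /409420627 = -184452620.90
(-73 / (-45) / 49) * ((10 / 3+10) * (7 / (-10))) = -292 / 945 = -0.31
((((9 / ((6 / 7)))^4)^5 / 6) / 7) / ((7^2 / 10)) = 1351887412278676135263345 / 1048576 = 1289260303763080725.92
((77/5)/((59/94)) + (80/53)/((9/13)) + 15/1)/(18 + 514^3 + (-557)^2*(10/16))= 46960408/153087414358815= 0.00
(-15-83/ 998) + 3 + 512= 498917/ 998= 499.92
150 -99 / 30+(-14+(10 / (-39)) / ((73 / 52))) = 290213 / 2190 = 132.52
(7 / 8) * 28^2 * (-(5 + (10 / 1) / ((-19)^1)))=-58310 / 19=-3068.95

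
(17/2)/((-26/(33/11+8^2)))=-1139/52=-21.90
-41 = -41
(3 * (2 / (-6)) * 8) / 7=-8 / 7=-1.14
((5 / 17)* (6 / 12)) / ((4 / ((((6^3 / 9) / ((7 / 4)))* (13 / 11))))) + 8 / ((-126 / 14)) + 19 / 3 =71161 / 11781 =6.04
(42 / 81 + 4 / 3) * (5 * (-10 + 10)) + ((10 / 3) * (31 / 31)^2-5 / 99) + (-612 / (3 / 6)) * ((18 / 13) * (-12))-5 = 26171806 / 1287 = 20335.51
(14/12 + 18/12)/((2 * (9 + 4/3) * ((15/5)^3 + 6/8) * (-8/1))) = -2/3441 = -0.00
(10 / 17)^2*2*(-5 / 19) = -1000 / 5491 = -0.18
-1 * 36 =-36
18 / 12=3 / 2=1.50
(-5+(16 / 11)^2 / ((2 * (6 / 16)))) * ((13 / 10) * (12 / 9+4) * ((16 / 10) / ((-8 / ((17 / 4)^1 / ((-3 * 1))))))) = -4.28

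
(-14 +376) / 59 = 362 / 59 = 6.14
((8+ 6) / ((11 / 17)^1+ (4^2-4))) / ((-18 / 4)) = -476 / 1935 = -0.25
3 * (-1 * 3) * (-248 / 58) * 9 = 10044 / 29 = 346.34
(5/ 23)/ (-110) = -1/ 506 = -0.00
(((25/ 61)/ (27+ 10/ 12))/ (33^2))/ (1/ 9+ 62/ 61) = 150/ 12508133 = 0.00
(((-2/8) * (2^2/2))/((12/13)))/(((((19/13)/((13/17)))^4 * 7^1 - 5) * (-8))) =10604499373/13845720591744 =0.00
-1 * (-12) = 12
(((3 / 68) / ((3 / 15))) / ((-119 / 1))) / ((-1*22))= 0.00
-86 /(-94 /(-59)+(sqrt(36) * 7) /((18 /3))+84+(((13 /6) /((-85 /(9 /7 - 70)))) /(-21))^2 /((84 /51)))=-46971517874400 /50574912763331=-0.93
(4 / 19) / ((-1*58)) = -2 / 551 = -0.00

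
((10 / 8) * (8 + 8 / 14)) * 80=6000 / 7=857.14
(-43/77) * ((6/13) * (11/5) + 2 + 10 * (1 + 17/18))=-80711/6435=-12.54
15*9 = 135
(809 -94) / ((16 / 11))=7865 / 16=491.56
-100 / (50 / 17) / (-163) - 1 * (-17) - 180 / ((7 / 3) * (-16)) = 100545 / 4564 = 22.03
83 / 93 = 0.89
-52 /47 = -1.11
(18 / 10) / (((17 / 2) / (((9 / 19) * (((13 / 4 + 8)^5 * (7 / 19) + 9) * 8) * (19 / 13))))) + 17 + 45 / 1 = 104724938459 / 1343680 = 77938.90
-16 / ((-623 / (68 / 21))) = 1088 / 13083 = 0.08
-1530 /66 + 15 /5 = -222 /11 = -20.18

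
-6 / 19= -0.32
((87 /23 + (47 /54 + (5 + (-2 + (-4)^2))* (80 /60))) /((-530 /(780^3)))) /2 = -13424589.17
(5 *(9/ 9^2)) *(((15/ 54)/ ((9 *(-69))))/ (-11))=25/ 1106622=0.00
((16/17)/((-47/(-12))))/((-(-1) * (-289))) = -192/230911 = -0.00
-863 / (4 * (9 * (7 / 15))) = -4315 / 84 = -51.37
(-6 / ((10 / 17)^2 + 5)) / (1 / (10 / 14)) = -578 / 721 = -0.80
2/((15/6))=4/5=0.80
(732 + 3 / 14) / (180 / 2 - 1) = 8.23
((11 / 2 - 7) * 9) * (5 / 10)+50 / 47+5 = -129 / 188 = -0.69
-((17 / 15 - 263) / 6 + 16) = 1244 / 45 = 27.64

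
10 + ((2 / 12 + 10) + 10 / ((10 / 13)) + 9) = 42.17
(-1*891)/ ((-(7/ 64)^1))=57024/ 7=8146.29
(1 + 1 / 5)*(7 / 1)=8.40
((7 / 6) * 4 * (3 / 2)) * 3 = 21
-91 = -91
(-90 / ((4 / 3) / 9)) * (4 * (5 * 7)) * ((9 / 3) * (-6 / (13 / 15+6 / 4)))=45927000 / 71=646859.15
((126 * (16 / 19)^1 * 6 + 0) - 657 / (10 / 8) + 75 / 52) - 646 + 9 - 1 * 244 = -3796519 / 4940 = -768.53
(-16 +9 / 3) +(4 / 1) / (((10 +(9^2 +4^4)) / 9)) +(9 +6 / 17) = -20902 / 5899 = -3.54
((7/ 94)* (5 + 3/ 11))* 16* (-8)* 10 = -259840/ 517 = -502.59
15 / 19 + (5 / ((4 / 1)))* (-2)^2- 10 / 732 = 40165 / 6954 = 5.78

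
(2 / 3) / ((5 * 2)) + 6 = 91 / 15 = 6.07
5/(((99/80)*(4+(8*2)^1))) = 20/99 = 0.20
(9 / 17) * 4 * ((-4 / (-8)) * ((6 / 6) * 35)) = 37.06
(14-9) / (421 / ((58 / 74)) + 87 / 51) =493 / 53130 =0.01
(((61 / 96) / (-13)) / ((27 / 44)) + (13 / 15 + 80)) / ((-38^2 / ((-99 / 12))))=37430239 / 81095040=0.46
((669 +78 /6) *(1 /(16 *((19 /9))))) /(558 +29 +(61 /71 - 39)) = 217899 /5923288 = 0.04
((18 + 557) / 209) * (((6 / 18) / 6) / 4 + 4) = 11.04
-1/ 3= -0.33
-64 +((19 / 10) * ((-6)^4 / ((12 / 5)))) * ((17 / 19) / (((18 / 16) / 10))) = 8096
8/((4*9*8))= 1/36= 0.03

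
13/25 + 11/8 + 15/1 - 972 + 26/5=-189981/200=-949.90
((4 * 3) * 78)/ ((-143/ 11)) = -72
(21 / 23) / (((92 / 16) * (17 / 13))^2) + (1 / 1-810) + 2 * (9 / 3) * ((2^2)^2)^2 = 2556379985 / 3516263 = 727.02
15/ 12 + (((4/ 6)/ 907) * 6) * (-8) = 4407/ 3628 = 1.21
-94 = -94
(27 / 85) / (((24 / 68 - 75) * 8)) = -1 / 1880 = -0.00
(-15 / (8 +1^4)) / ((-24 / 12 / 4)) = 10 / 3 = 3.33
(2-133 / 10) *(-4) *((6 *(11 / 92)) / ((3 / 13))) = 16159 / 115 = 140.51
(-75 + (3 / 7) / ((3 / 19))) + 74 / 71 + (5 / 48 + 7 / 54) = -15246059 / 214704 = -71.01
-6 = -6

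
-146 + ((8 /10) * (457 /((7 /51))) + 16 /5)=17646 /7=2520.86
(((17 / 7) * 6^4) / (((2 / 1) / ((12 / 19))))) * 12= 1586304 / 133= 11927.10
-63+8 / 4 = -61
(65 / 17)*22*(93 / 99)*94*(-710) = -268962200 / 51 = -5273768.63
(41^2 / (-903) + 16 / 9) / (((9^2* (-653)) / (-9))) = -0.00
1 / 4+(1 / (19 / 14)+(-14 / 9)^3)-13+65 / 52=-402433 / 27702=-14.53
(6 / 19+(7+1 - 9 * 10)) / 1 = -1552 / 19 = -81.68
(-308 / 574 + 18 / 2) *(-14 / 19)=-4858 / 779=-6.24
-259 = -259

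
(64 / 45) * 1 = 64 / 45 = 1.42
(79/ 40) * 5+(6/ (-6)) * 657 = -5177/ 8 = -647.12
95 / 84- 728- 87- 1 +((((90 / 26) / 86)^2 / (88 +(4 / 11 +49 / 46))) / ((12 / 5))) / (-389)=-753006112531903757 / 924082359876312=-814.87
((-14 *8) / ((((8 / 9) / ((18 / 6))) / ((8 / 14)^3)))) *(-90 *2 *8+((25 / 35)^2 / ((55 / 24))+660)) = 1452556800 / 26411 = 54998.18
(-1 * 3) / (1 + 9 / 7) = -21 / 16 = -1.31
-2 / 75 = -0.03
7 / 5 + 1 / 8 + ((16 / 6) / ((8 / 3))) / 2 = 81 / 40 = 2.02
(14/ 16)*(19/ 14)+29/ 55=1509/ 880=1.71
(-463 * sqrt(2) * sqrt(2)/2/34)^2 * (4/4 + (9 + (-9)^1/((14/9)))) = 12647771/16184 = 781.50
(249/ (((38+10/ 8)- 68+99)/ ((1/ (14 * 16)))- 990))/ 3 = 83/ 14746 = 0.01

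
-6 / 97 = -0.06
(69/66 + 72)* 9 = 14463/22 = 657.41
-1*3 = -3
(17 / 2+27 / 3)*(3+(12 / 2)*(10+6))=3465 / 2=1732.50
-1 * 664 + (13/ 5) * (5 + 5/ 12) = -7799/ 12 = -649.92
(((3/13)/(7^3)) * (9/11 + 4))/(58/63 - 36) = -1431/15485470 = -0.00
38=38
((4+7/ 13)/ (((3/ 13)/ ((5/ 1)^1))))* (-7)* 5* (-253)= 2612225/ 3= 870741.67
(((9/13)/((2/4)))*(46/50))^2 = 1.62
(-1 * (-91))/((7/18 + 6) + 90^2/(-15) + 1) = -1638/9587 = -0.17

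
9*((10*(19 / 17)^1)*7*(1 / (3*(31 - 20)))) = 3990 / 187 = 21.34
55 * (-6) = -330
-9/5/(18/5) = -1/2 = -0.50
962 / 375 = 2.57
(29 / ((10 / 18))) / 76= 261 / 380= 0.69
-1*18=-18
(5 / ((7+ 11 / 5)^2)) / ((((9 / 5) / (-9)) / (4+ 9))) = -8125 / 2116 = -3.84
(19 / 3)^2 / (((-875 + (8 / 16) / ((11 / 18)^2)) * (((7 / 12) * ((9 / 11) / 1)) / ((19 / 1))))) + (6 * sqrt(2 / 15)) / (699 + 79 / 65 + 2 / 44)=-36517316 / 19979757 + 572 * sqrt(30) / 1001373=-1.82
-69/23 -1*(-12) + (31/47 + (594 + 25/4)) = 609.91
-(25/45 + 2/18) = -2/3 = -0.67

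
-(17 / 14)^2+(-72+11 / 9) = -127453 / 1764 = -72.25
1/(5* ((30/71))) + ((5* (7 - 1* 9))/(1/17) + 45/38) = -239888/1425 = -168.34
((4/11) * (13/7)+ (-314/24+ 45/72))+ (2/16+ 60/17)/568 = -2959783/251328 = -11.78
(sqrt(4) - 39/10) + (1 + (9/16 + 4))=293/80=3.66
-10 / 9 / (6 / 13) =-65 / 27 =-2.41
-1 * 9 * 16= -144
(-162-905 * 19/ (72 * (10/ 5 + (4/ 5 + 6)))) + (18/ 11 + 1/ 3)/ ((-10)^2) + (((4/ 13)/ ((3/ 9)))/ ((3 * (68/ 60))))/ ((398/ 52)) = -10132359469/ 53586720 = -189.08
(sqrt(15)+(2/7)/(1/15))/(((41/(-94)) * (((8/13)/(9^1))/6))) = -247455/287 - 16497 * sqrt(15)/82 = -1641.39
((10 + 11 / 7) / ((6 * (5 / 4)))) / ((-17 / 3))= -162 / 595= -0.27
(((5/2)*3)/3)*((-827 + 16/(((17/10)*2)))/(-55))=13979/374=37.38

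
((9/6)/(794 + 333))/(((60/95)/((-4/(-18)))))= 19/40572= 0.00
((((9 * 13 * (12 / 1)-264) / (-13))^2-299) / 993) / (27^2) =1249069 / 122338593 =0.01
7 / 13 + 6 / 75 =201 / 325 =0.62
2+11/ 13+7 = 128/ 13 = 9.85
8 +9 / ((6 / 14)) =29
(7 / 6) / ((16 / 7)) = 49 / 96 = 0.51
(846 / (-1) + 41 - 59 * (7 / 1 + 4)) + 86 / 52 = -37761 / 26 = -1452.35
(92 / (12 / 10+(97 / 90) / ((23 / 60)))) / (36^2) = 2645 / 149472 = 0.02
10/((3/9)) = 30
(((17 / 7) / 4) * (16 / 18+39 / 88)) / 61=17935 / 1352736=0.01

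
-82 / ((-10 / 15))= 123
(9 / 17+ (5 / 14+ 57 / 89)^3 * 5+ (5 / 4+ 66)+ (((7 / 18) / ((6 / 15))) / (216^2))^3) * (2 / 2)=1416891403949657494948300794437 / 19477942101997014071214342144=72.74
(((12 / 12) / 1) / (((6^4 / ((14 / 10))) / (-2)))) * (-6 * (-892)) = -1561 / 135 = -11.56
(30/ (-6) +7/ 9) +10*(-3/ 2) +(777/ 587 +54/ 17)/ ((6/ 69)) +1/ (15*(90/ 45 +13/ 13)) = 3248337/ 99790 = 32.55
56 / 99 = 0.57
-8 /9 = -0.89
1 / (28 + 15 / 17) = 17 / 491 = 0.03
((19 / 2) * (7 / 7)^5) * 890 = 8455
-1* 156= -156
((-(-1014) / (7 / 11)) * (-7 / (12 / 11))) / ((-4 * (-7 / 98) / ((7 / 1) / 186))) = -1002001 / 744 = -1346.78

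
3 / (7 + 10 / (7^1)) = 21 / 59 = 0.36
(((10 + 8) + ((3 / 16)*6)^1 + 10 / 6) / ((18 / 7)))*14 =24451 / 216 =113.20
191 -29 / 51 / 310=3019681 / 15810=191.00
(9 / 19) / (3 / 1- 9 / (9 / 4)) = -9 / 19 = -0.47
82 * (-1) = -82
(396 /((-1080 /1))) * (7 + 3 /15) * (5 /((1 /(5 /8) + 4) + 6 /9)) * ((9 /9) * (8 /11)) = -72 /47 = -1.53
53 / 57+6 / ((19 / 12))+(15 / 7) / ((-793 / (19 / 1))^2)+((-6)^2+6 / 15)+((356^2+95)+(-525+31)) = 158548145658727 / 1254553755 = 126378.12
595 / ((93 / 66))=13090 / 31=422.26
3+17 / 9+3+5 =12.89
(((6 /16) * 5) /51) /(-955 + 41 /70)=-175 /4543012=-0.00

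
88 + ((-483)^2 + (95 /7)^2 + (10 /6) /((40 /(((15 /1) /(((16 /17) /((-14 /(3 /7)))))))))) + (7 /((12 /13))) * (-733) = 2144844379 /9408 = 227980.91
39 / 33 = 13 / 11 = 1.18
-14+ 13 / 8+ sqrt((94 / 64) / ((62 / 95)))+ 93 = sqrt(138415) / 248+ 645 / 8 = 82.13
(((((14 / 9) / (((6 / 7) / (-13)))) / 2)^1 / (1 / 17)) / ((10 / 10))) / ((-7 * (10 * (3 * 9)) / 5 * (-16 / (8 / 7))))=-221 / 5832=-0.04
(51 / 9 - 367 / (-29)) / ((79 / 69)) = 36662 / 2291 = 16.00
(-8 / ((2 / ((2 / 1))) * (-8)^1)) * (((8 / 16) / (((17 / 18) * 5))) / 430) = 9 / 36550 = 0.00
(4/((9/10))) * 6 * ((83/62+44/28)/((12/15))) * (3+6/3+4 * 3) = 357850/217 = 1649.08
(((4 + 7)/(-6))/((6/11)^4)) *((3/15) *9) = -37.28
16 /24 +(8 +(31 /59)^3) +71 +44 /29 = 1453183694 /17867973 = 81.33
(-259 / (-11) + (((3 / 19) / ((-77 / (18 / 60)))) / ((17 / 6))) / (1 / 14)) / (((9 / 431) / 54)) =98322306 / 1615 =60880.68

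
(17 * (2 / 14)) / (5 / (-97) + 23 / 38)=62662 / 14287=4.39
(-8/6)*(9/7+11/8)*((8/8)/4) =-0.89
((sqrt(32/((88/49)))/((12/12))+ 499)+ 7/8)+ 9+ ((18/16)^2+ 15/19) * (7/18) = 14 * sqrt(11)/11+ 3718583/7296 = 513.90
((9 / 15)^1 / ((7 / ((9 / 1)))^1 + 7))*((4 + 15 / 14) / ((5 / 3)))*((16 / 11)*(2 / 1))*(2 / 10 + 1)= 276048 / 336875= 0.82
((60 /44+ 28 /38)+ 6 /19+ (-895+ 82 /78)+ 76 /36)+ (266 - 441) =-26028295 /24453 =-1064.42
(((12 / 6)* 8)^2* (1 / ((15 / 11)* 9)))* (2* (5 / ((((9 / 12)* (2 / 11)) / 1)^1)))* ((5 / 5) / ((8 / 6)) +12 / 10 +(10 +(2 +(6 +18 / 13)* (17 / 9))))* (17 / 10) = 5729584256 / 78975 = 72549.34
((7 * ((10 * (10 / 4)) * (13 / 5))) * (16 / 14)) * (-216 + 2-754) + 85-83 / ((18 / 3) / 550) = -510883.33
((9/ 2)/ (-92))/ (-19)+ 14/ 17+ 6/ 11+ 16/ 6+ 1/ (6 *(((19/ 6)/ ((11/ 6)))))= 2703079/ 653752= 4.13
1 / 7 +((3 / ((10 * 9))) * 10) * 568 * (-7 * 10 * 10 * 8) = -22265597 / 21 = -1060266.52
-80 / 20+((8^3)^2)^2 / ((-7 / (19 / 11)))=-1305670058292 / 77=-16956754003.79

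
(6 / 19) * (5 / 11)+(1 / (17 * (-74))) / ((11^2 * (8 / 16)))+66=95648237 / 1446071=66.14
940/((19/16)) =15040/19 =791.58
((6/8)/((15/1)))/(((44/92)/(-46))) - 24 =-3169/110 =-28.81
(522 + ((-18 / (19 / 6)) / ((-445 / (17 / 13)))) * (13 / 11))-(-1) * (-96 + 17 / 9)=358178779 / 837045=427.91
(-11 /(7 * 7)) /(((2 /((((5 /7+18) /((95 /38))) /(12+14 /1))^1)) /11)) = -15851 /44590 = -0.36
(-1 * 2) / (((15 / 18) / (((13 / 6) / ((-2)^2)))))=-13 / 10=-1.30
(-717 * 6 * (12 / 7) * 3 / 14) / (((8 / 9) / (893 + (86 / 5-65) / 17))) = -6591681423 / 4165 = -1582636.60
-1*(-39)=39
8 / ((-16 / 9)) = -9 / 2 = -4.50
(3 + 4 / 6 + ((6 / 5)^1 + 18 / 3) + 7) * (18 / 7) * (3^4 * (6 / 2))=11164.11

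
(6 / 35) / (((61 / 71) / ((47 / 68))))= 10011 / 72590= 0.14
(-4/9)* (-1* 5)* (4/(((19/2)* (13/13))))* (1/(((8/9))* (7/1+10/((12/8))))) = 60/779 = 0.08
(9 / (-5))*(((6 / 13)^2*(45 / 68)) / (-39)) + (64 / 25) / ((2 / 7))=8372251 / 933725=8.97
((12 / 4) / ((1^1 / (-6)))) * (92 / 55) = -1656 / 55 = -30.11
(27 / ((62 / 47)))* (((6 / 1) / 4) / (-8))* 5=-19035 / 992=-19.19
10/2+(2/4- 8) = -5/2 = -2.50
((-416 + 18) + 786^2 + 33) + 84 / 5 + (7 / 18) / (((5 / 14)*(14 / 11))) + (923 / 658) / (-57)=617448.63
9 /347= 0.03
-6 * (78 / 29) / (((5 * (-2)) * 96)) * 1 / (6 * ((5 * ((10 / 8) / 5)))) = 13 / 5800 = 0.00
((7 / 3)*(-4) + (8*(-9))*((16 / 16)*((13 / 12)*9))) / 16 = -1067 / 24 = -44.46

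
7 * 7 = 49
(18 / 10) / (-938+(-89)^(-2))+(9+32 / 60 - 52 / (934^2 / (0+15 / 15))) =231666078507041 / 24305682102495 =9.53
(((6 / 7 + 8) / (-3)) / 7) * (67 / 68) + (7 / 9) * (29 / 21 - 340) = -11865619 / 44982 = -263.79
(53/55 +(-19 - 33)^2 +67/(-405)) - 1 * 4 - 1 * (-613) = 14762971/4455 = 3313.80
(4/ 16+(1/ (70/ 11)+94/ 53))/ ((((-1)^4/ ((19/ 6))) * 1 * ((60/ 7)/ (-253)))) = -77782067/ 381600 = -203.83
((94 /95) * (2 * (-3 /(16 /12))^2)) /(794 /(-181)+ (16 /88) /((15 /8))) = -22739211 /9736664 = -2.34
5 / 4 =1.25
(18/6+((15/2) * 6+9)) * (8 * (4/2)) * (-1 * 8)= -7296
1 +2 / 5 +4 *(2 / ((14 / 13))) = 309 / 35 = 8.83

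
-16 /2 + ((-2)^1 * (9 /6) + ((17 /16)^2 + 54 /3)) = 2081 /256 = 8.13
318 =318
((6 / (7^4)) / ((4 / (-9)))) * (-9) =243 / 4802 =0.05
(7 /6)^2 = 49 /36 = 1.36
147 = 147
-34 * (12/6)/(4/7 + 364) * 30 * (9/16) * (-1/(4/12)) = 48195/5104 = 9.44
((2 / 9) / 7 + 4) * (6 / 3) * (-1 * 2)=-16.13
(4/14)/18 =0.02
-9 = -9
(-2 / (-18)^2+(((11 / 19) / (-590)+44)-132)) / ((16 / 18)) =-4994461 / 50445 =-99.01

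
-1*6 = -6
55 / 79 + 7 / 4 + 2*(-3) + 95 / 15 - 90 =-87.22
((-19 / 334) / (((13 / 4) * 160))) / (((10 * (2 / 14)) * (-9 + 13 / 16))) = 133 / 14220050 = 0.00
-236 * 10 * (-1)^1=2360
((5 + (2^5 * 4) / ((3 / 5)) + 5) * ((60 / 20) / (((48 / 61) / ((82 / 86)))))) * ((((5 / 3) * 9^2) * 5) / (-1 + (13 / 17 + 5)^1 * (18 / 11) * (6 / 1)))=9856.35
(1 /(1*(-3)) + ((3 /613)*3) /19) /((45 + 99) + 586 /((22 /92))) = -6391 /49860807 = -0.00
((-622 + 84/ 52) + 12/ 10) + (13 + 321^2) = 102434.82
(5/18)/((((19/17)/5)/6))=425/57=7.46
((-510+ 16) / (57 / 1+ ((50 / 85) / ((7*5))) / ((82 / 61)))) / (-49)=172159 / 973574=0.18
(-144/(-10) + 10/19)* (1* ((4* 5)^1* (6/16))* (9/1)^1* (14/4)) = 134001/38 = 3526.34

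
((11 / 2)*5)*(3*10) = 825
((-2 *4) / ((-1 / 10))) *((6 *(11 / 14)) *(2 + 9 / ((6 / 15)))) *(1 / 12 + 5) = 46970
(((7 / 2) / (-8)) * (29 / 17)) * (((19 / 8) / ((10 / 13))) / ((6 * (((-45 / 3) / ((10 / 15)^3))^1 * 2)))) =50141 / 13219200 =0.00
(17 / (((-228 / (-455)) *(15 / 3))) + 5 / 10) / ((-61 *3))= -1661 / 41724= -0.04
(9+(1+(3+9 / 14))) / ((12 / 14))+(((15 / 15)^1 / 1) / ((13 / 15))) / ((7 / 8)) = 18821 / 1092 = 17.24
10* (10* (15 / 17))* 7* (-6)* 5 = -315000 / 17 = -18529.41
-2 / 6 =-1 / 3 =-0.33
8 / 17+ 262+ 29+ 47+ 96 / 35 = 203022 / 595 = 341.21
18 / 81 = 2 / 9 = 0.22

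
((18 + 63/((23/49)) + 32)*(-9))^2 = 1454125689/529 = 2748819.83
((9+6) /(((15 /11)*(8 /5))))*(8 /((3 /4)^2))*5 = 4400 /9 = 488.89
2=2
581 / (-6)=-581 / 6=-96.83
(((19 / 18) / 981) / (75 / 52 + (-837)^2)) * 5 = 2470 / 321637494627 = 0.00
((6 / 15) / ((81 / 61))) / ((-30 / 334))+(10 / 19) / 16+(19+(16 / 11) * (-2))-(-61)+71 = 144.77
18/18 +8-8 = 1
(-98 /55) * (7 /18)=-343 /495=-0.69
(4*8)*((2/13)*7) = 34.46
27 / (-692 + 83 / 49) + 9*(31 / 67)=3116178 / 755425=4.13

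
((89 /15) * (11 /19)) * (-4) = -3916 /285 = -13.74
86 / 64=43 / 32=1.34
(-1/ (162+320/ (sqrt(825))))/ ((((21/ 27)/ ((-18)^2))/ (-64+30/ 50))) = 1235423178/ 7542115 - 14789952 * sqrt(33)/ 7542115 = 152.54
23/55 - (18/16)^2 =-2983/3520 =-0.85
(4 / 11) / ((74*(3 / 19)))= 38 / 1221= 0.03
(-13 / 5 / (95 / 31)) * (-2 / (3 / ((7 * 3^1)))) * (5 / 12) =2821 / 570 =4.95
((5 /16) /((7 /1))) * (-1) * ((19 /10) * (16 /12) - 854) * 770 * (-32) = -2809840 /3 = -936613.33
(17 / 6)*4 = 34 / 3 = 11.33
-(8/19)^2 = -64/361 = -0.18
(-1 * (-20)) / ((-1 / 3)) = -60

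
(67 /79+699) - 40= 52128 /79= 659.85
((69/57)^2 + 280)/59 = 101609/21299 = 4.77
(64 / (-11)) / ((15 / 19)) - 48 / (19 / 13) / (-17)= -289808 / 53295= -5.44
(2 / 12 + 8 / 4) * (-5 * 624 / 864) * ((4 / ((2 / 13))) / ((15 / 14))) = -15379 / 81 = -189.86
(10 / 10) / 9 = 1 / 9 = 0.11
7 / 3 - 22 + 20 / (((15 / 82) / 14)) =1511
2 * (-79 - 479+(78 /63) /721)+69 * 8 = -8539472 /15141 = -564.00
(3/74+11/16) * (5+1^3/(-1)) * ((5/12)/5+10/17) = 59047/30192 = 1.96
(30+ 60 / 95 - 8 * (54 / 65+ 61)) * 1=-573058 / 1235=-464.01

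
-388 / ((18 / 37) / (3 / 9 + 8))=-6646.30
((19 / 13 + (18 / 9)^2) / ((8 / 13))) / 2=71 / 16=4.44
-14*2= -28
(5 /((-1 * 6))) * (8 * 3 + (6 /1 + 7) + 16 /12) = -575 /18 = -31.94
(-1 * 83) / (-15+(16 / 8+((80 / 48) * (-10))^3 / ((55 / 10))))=24651 / 253861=0.10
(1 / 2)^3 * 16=2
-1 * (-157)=157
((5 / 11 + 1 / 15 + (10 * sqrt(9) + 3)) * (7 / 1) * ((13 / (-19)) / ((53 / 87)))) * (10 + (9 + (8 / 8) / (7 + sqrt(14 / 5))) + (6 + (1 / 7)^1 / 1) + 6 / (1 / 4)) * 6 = -47488048738 / 609235 + 4170374 * sqrt(70) / 609235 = -77889.74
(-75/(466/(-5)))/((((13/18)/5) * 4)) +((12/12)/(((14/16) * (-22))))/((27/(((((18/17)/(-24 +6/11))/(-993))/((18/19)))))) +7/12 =1.98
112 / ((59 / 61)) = 6832 / 59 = 115.80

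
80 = 80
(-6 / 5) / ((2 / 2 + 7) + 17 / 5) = -2 / 19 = -0.11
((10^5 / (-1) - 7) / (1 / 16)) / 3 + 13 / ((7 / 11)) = -11200355 / 21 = -533350.24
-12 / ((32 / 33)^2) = -3267 / 256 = -12.76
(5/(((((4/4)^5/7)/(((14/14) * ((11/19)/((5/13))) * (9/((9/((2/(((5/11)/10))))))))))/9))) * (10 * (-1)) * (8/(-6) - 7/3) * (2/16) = 1816815/19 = 95621.84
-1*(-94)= 94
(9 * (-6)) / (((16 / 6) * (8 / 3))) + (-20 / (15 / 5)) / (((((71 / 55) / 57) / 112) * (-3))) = 74853841 / 6816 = 10982.08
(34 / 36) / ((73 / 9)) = 17 / 146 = 0.12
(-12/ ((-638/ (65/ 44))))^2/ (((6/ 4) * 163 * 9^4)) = 0.00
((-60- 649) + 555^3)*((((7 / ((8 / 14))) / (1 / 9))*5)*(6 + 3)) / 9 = 188475865515 / 2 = 94237932757.50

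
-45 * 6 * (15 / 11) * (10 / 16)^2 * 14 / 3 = -118125 / 176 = -671.16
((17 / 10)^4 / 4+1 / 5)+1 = 3.29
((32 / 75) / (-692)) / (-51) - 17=-11249317 / 661725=-17.00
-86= -86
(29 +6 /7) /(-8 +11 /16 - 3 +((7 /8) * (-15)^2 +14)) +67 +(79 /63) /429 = 5824050776 /86729643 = 67.15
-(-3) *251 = 753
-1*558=-558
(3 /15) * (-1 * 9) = -1.80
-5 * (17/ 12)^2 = -1445/ 144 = -10.03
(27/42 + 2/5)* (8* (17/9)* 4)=63.03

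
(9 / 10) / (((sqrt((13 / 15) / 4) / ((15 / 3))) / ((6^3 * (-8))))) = -15552 * sqrt(195) / 13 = -16705.53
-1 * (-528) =528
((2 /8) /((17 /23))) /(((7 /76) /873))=381501 /119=3205.89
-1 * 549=-549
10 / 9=1.11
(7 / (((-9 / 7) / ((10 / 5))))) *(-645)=21070 / 3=7023.33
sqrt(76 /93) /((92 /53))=53*sqrt(1767) /4278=0.52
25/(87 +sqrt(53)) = 2175/7516 - 25 * sqrt(53)/7516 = 0.27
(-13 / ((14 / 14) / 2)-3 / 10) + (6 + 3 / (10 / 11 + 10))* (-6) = -1279 / 20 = -63.95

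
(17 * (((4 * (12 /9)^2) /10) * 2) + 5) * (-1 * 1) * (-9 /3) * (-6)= -2626 /5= -525.20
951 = 951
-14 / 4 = -7 / 2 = -3.50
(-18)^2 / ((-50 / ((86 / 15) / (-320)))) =1161 / 10000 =0.12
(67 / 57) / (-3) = -67 / 171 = -0.39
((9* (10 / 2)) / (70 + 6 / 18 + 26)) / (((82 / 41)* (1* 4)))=135 / 2312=0.06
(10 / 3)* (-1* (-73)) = 730 / 3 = 243.33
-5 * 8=-40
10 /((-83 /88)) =-880 /83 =-10.60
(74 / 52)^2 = 1369 / 676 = 2.03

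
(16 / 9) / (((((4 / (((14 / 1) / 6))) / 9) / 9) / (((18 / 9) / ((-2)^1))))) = -84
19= 19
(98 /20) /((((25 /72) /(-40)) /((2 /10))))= -14112 /125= -112.90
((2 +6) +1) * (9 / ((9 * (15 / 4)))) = 12 / 5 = 2.40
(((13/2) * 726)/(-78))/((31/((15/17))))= -1.72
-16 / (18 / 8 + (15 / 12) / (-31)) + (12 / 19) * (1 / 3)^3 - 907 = -21417373 / 23427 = -914.22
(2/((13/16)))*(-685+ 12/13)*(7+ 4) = -3130336/169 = -18522.70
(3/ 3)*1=1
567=567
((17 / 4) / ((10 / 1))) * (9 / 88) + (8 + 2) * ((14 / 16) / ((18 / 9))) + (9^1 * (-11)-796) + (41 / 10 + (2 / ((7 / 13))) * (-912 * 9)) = -154607813 / 4928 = -31373.34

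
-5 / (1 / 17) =-85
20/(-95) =-4/19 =-0.21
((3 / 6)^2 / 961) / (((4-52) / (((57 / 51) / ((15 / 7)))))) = -133 / 47050560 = -0.00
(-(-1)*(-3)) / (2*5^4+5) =-3 / 1255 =-0.00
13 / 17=0.76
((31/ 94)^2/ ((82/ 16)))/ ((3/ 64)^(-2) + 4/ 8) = 34596/ 742756369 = 0.00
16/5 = 3.20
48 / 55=0.87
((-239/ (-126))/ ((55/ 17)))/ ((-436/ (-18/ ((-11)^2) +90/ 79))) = -1068569/ 802286870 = -0.00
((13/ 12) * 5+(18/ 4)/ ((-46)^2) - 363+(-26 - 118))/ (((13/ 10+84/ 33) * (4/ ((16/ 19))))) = -350244125/ 12754719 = -27.46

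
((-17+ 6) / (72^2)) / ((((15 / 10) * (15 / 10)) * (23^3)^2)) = -11 / 1726690609296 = -0.00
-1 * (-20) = 20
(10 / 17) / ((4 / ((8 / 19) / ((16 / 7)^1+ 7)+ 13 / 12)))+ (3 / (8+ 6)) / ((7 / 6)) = 1726607 / 4938024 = 0.35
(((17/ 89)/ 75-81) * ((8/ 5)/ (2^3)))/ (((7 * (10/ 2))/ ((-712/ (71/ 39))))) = 181.02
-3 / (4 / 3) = -9 / 4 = -2.25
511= 511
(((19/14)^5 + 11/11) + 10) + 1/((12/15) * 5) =8526619/537824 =15.85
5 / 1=5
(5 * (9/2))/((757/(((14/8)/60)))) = 21/24224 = 0.00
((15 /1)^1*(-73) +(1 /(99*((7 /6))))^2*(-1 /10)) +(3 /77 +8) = -290006642 /266805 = -1086.96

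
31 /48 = 0.65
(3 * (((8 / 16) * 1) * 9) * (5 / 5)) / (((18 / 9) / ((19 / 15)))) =171 / 20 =8.55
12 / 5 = 2.40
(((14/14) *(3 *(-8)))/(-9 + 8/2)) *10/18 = 8/3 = 2.67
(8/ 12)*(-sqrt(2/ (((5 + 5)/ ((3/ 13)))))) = -2*sqrt(195)/ 195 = -0.14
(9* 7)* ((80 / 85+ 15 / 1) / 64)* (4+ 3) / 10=119511 / 10880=10.98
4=4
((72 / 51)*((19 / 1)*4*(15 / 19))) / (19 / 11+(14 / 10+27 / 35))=554400 / 25517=21.73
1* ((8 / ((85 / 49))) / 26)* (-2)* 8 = -3136 / 1105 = -2.84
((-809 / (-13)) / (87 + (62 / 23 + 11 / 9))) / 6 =55821 / 489320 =0.11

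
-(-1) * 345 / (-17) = -345 / 17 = -20.29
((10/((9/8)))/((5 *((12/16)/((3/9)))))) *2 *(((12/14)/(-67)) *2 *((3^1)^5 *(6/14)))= -4.21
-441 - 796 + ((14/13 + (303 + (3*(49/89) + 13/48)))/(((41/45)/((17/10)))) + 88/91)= -7067095227/10625888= -665.08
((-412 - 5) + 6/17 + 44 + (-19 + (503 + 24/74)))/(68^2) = 70245/2908496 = 0.02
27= 27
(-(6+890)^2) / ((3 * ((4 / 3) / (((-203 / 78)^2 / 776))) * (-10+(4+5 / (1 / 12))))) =-129231424 / 3983499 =-32.44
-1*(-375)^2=-140625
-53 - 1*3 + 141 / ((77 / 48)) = 2456 / 77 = 31.90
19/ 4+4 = 35/ 4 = 8.75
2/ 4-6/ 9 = -1/ 6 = -0.17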